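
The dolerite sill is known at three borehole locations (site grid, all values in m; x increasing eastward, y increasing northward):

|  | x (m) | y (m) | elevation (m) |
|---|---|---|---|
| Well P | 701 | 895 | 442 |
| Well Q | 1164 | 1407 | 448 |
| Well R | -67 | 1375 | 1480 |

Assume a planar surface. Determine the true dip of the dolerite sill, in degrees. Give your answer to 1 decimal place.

49.4°

Two edge vectors: Well P→Well Q = (463, 512, 6), Well P→Well R = (-768, 480, 1038).
Normal n = (Well P→Well Q) × (Well P→Well R) = (528576, -485202, 615456).
So ∂z/∂x = −n_x/n_z = −0.85884 and ∂z/∂y = −n_y/n_z = 0.78836.
Gradient magnitude |∇z| = √(a² + b²) = √(0.73760 + 0.62151) = 1.16581.
True dip = arctan(1.16581) = 49.4°, dipping toward SE (azimuth ≈ 133°).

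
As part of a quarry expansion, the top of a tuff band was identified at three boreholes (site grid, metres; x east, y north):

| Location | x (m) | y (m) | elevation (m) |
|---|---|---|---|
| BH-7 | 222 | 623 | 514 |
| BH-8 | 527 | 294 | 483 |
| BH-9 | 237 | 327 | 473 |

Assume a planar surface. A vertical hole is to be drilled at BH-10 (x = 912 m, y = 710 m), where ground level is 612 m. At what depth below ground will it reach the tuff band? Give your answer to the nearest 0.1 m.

Two edge vectors: BH-7→BH-8 = (305, -329, -31), BH-7→BH-9 = (15, -296, -41).
Normal n = (BH-7→BH-8) × (BH-7→BH-9) = (4313, 12040, -85345).
So ∂z/∂x = −n_x/n_z = 0.05054 and ∂z/∂y = −n_y/n_z = 0.14107.
Intercept c from BH-7: 514 − 11.22 − 87.89 = 414.89.
At (912, 710): z_contact = 46.09 + 100.16 + 414.89 = 561.14 m.
Depth below ground = 612 − 561.14 = 50.9 m.

50.9 m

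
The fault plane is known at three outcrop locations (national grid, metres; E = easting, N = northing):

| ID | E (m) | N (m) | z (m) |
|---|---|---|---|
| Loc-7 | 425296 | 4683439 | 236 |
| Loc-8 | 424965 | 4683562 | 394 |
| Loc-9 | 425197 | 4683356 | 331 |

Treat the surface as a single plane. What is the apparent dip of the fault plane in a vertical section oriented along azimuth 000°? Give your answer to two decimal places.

Two edge vectors: Loc-7→Loc-8 = (-331, 123, 158), Loc-7→Loc-9 = (-99, -83, 95).
Normal n = (Loc-7→Loc-8) × (Loc-7→Loc-9) = (24799, 15803, 39650).
So ∂z/∂E = −n_x/n_z = −0.62545 and ∂z/∂N = −n_y/n_z = −0.39856.
Unit vector along 000° is (sin 0°, cos 0°) = (0.0000, 1.0000).
Slope in that direction = a·(0.0000) + b·(1.0000) = −0.39856.
Apparent dip = arctan|0.39856| = 21.73° (true dip is 36.6°, so apparent ≤ true as expected).

21.73°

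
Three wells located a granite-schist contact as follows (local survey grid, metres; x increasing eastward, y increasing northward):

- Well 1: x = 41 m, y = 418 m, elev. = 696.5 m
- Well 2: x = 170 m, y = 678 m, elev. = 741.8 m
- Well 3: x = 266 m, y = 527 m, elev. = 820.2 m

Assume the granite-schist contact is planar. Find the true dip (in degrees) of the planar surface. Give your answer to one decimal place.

32.1°

Two edge vectors: Well 1→Well 2 = (129, 260, 45.3), Well 1→Well 3 = (225, 109, 123.7).
Normal n = (Well 1→Well 2) × (Well 1→Well 3) = (27224.3, -5764.8, -44439).
So ∂z/∂x = −n_x/n_z = 0.61262 and ∂z/∂y = −n_y/n_z = −0.12972.
Gradient magnitude |∇z| = √(a² + b²) = √(0.37531 + 0.01683) = 0.62621.
True dip = arctan(0.62621) = 32.1°, dipping toward WNW (azimuth ≈ 282°).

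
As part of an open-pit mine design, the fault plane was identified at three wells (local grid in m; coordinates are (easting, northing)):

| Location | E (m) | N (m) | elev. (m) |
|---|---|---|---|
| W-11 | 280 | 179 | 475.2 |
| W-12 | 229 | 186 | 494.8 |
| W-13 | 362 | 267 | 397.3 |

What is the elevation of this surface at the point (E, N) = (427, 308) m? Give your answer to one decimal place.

349.0 m

Two edge vectors: W-11→W-12 = (-51, 7, 19.6), W-11→W-13 = (82, 88, -77.9).
Normal n = (W-11→W-12) × (W-11→W-13) = (-2270.1, -2365.7, -5062).
So ∂z/∂E = −n_x/n_z = −0.44846 and ∂z/∂N = −n_y/n_z = −0.46734.
Intercept c from W-11: 475.2 + 125.57 + 83.65 = 684.42.
At (427, 308): z = −191.5 − 143.9 + 684.42 = 349.0 m.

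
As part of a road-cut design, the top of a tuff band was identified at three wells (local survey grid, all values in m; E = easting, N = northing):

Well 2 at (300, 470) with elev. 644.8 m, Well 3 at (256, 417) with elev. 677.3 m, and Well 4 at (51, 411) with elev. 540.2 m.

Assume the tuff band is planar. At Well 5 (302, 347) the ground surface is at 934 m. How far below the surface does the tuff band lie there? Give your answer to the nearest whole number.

140 m

Two edge vectors: Well 2→Well 3 = (-44, -53, 32.5), Well 2→Well 4 = (-249, -59, -104.6).
Normal n = (Well 2→Well 3) × (Well 2→Well 4) = (7461.3, -12694.9, -10601).
So ∂z/∂E = −n_x/n_z = 0.70383 and ∂z/∂N = −n_y/n_z = −1.19752.
Intercept c from Well 2: 644.8 − 211.15 + 562.83 = 996.49.
At (302, 347): z_contact = 212.6 − 415.5 + 996.49 = 793.5 m.
Depth below ground = 934 − 793.5 = 140 m.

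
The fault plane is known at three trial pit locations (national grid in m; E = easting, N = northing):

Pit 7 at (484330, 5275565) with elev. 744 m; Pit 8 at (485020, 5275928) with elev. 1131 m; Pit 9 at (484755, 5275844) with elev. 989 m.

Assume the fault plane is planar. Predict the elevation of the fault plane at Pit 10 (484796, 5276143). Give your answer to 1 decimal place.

1045.2 m

Two edge vectors: Pit 7→Pit 8 = (690, 363, 387), Pit 7→Pit 9 = (425, 279, 245).
Normal n = (Pit 7→Pit 8) × (Pit 7→Pit 9) = (-19038, -4575, 38235).
So ∂z/∂E = −n_x/n_z = 0.497920753 and ∂z/∂N = −n_y/n_z = 0.119654767.
Intercept c from Pit 7: 744 − 241157.96 − 631246.50 = −871660.46.
At (484796, 5276143): z = 241390.0 + 631315.7 − 871660.46 = 1045.2 m.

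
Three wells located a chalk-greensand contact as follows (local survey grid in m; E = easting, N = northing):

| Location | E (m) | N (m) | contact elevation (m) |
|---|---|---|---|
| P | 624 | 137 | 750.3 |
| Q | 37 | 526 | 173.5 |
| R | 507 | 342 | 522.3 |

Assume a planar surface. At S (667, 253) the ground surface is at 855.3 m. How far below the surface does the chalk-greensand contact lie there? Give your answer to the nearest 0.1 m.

190.9 m

Let the plane be z = a·E + b·N + c.
Q−P: −587a + 389b = −576.8;  R−P: −117a + 205b = −228.
Solving gives a = 0.39496, b = −0.88678.
Then c = 750.3 − a·624 − b·137 = 625.33.
At (667, 253): z_contact = 263.44 − 224.35 + 625.33 = 664.42 m.
Depth below ground = 855.3 − 664.42 = 190.9 m.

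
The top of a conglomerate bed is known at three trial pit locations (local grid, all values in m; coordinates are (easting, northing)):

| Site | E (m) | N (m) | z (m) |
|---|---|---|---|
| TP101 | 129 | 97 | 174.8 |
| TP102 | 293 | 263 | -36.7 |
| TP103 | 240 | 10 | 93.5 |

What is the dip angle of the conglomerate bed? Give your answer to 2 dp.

45.67°

Two edge vectors: TP101→TP102 = (164, 166, -211.5), TP101→TP103 = (111, -87, -81.3).
Normal n = (TP101→TP102) × (TP101→TP103) = (-31896.3, -10143.3, -32694).
So ∂z/∂E = −n_x/n_z = −0.97560 and ∂z/∂N = −n_y/n_z = −0.31025.
Gradient magnitude |∇z| = √(a² + b²) = √(0.95180 + 0.09625) = 1.02374.
True dip = arctan(1.02374) = 45.67°, dipping toward ENE (azimuth ≈ 072°).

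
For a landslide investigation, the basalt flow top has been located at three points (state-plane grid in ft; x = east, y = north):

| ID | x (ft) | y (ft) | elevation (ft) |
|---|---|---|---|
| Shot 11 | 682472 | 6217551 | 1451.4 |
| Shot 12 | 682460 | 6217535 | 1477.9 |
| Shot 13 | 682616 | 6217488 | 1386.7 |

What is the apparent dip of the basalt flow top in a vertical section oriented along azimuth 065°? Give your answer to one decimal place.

50.7°

Two edge vectors: Shot 11→Shot 12 = (-12, -16, 26.5), Shot 11→Shot 13 = (144, -63, -64.7).
Normal n = (Shot 11→Shot 12) × (Shot 11→Shot 13) = (2704.7, 3039.6, 3060).
So ∂z/∂x = −n_x/n_z = −0.88389 and ∂z/∂y = −n_y/n_z = −0.99333.
Unit vector along 065° is (sin 65°, cos 65°) = (0.9063, 0.4226).
Slope in that direction = a·(0.9063) + b·(0.4226) = −1.22088.
Apparent dip = arctan|1.22088| = 50.7° (true dip is 53.1°, so apparent ≤ true as expected).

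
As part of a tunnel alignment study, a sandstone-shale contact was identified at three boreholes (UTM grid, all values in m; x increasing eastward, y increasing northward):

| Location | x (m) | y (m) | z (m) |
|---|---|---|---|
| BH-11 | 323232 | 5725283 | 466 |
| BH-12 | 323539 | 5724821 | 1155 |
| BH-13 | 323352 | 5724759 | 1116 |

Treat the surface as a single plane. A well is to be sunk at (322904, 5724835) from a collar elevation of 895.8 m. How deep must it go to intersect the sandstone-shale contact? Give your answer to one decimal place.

Let the plane be z = a·x + b·y + c.
BH-12−BH-11: 307a − 462b = 689;  BH-13−BH-11: 120a − 524b = 650.
Solving gives a = 0.576089843, b = −1.108529044.
Then c = 466 − a·323232 − b·5725283 = 6160897.82.
At (322904, 5724835): z_contact = 186021.71 − 6346145.87 + 6160897.82 = 773.66 m.
Depth below ground = 895.8 − 773.66 = 122.1 m.

122.1 m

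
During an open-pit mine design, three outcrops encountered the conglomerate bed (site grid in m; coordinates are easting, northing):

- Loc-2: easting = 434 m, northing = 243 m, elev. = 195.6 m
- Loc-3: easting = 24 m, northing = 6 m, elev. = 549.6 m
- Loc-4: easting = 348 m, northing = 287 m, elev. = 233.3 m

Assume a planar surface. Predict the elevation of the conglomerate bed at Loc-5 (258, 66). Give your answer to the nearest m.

Let the plane be z = a·easting + b·northing + c.
Loc-3−Loc-2: −410a − 237b = 354;  Loc-4−Loc-2: −86a + 44b = 37.7.
Solving gives a = −0.63794, b = −0.39006.
Then c = 195.6 − a·434 − b·243 = 567.25.
At (258, 66): z = −164.6 − 25.7 + 567.25 = 376.9 m.

377 m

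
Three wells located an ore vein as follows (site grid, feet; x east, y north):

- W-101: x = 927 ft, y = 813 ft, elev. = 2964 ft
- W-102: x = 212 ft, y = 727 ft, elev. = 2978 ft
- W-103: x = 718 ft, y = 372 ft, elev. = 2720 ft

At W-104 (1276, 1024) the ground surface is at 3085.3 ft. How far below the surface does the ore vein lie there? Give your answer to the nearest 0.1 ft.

27.3 ft

Two edge vectors: W-101→W-102 = (-715, -86, 14), W-101→W-103 = (-209, -441, -244).
Normal n = (W-101→W-102) × (W-101→W-103) = (27158, -177386, 297341).
So ∂z/∂x = −n_x/n_z = −0.091336 and ∂z/∂y = −n_y/n_z = 0.596574.
Intercept c from W-101: 2964 + 84.67 − 485.01 = 2563.65.
At (1276, 1024): z_contact = −116.55 + 610.89 + 2563.65 = 3058.00 ft.
Depth below ground = 3085.3 − 3058.00 = 27.3 ft.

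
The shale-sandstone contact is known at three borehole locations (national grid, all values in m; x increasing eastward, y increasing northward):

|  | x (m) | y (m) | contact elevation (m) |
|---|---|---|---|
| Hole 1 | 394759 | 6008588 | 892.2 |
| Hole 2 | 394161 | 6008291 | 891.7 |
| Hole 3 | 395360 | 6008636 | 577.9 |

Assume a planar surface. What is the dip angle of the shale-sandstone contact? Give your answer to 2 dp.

Let the plane be z = a·x + b·y + c.
Hole 2−Hole 1: −598a − 297b = −0.5;  Hole 3−Hole 1: 601a + 48b = −314.3.
Solving gives a = −0.62333, b = 1.25675.
Gradient magnitude |∇z| = √(a² + b²) = √(0.38855 + 1.57941) = 1.40284.
True dip = arctan(1.40284) = 54.52°, dipping toward SSE (azimuth ≈ 154°).

54.52°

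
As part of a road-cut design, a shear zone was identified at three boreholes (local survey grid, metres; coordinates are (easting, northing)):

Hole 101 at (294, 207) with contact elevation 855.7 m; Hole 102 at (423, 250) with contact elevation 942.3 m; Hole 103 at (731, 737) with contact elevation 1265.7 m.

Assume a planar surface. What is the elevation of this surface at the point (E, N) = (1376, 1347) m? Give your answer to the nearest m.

1819 m

Two edge vectors: Hole 101→Hole 102 = (129, 43, 86.6), Hole 101→Hole 103 = (437, 530, 410).
Normal n = (Hole 101→Hole 102) × (Hole 101→Hole 103) = (-28268, -15045.8, 49579).
So ∂z/∂E = −n_x/n_z = 0.57016 and ∂z/∂N = −n_y/n_z = 0.30347.
Intercept c from Hole 101: 855.7 − 167.63 − 62.82 = 625.25.
At (1376, 1347): z = 784.5 + 408.8 + 625.25 = 1818.6 m.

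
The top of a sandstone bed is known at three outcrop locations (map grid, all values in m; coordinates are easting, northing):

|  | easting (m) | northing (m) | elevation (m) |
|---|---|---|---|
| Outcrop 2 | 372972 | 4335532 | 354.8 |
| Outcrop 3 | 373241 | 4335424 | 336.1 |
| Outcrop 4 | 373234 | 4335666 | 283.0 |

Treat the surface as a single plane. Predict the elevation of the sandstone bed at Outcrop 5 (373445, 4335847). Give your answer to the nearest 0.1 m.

208.8 m

Let the plane be z = a·easting + b·northing + c.
Outcrop 3−Outcrop 2: 269a − 108b = −18.7;  Outcrop 4−Outcrop 2: 262a + 134b = −71.8.
Solving gives a = −0.159463492, b = −0.224034068.
Then c = 354.8 − a·372972 − b·4335532 = 1031137.09.
At (373445, 4335847): z = −59550.8 − 971377.4 + 1031137.09 = 208.8 m.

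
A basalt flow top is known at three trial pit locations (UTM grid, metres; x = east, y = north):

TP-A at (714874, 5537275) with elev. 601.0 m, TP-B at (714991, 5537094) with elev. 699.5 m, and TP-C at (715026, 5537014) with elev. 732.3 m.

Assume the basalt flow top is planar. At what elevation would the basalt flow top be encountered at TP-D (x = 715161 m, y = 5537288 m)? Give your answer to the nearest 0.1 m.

Two edge vectors: TP-A→TP-B = (117, -181, 98.5), TP-A→TP-C = (152, -261, 131.3).
Normal n = (TP-A→TP-B) × (TP-A→TP-C) = (1943.2, -390.1, -3025).
So ∂z/∂x = −n_x/n_z = 0.642380165 and ∂z/∂y = −n_y/n_z = −0.128958678.
Intercept c from TP-A: 601 − 459220.88 + 714079.66 = 255459.78.
At (715161, 5537288): z = 459405.2 − 714081.3 + 255459.78 = 783.7 m.

783.7 m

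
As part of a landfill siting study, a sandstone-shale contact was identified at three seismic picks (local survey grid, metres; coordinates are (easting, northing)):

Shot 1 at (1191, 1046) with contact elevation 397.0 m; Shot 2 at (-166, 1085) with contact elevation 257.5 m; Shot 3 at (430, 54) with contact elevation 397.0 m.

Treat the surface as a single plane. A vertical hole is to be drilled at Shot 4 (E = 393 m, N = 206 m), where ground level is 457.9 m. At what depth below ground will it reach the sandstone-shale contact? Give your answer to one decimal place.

76.3 m

Let the plane be z = a·E + b·N + c.
Shot 2−Shot 1: −1357a + 39b = −139.5;  Shot 3−Shot 1: −761a − 992b = 0.
Solving gives a = 0.100583, b = −0.077161.
Then c = 397 − a·1191 − b·1046 = 357.92.
At (393, 206): z_contact = 39.53 − 15.90 + 357.92 = 381.55 m.
Depth below ground = 457.9 − 381.55 = 76.3 m.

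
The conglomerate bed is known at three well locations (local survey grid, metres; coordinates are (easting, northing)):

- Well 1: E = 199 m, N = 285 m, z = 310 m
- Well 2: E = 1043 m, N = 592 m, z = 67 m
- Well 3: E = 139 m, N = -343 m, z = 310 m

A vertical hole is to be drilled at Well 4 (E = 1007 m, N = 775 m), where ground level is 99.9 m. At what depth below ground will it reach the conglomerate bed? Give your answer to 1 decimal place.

16.9 m

Let the plane be z = a·E + b·N + c.
Well 2−Well 1: 844a + 307b = −243;  Well 3−Well 1: −60a − 628b = 0.
Solving gives a = −0.298281, b = 0.028498.
Then c = 310 − a·199 − b·285 = 361.24.
At (1007, 775): z_contact = −300.37 + 22.09 + 361.24 = 82.95 m.
Depth below ground = 99.9 − 82.95 = 16.9 m.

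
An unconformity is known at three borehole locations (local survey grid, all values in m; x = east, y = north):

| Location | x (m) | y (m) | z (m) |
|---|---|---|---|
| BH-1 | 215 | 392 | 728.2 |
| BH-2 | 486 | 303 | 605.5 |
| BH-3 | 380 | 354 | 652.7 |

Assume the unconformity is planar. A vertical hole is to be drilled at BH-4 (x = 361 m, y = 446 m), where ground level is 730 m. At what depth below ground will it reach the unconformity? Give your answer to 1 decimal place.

Two edge vectors: BH-1→BH-2 = (271, -89, -122.7), BH-1→BH-3 = (165, -38, -75.5).
Normal n = (BH-1→BH-2) × (BH-1→BH-3) = (2056.9, 215, 4387).
So ∂z/∂x = −n_x/n_z = −0.46886 and ∂z/∂y = −n_y/n_z = −0.04901.
Intercept c from BH-1: 728.2 + 100.81 + 19.21 = 848.22.
At (361, 446): z_contact = −169.26 − 21.86 + 848.22 = 657.10 m.
Depth below ground = 730 − 657.10 = 72.9 m.

72.9 m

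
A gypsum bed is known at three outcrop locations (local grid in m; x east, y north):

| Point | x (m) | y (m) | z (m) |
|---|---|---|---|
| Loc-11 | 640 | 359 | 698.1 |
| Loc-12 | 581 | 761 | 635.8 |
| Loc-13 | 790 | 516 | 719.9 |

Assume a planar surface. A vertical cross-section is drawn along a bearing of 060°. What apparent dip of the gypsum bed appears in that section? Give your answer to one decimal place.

9.8°

Let the plane be z = a·x + b·y + c.
Loc-12−Loc-11: −59a + 402b = −62.3;  Loc-13−Loc-11: 150a + 157b = 21.8.
Solving gives a = 0.26659, b = −0.11585.
Unit vector along 060° is (sin 60°, cos 60°) = (0.8660, 0.5000).
Slope in that direction = a·(0.8660) + b·(0.5000) = 0.17295.
Apparent dip = arctan|0.17295| = 9.8° (true dip is 16.2°, so apparent ≤ true as expected).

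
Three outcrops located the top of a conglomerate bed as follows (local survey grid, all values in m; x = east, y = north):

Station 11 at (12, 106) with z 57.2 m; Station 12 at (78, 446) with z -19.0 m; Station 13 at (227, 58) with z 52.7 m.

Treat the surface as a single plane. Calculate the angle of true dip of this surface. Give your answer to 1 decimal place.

12.5°

Two edge vectors: Station 11→Station 12 = (66, 340, -76.2), Station 11→Station 13 = (215, -48, -4.5).
Normal n = (Station 11→Station 12) × (Station 11→Station 13) = (-5187.6, -16086, -76268).
So ∂z/∂x = −n_x/n_z = −0.06802 and ∂z/∂y = −n_y/n_z = −0.21091.
Gradient magnitude |∇z| = √(a² + b²) = √(0.00463 + 0.04448) = 0.22161.
True dip = arctan(0.22161) = 12.5°, dipping toward NNE (azimuth ≈ 018°).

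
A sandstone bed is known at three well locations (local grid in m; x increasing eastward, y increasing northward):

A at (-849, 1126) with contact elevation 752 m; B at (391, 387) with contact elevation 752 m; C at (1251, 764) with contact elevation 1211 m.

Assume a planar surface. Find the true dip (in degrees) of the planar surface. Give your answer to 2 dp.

30.99°

Let the plane be z = a·x + b·y + c.
B−A: 1240a − 739b = 0;  C−A: 2100a − 362b = 459.
Solving gives a = 0.30752, b = 0.51600.
Gradient magnitude |∇z| = √(a² + b²) = √(0.09457 + 0.26626) = 0.60069.
True dip = arctan(0.60069) = 30.99°, dipping toward SSW (azimuth ≈ 211°).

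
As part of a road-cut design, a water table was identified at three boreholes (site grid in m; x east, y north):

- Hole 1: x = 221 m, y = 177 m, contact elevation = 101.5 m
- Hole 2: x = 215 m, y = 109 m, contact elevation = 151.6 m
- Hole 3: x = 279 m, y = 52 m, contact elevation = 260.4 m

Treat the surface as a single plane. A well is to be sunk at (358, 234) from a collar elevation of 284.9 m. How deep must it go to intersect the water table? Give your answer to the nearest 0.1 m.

97.7 m

Two edge vectors: Hole 1→Hole 2 = (-6, -68, 50.1), Hole 1→Hole 3 = (58, -125, 158.9).
Normal n = (Hole 1→Hole 2) × (Hole 1→Hole 3) = (-4542.7, 3859.2, 4694).
So ∂z/∂x = −n_x/n_z = 0.96777 and ∂z/∂y = −n_y/n_z = −0.82216.
Intercept c from Hole 1: 101.5 − 213.88 + 145.52 = 33.15.
At (358, 234): z_contact = 346.46 − 192.38 + 33.15 = 187.22 m.
Depth below ground = 284.9 − 187.22 = 97.7 m.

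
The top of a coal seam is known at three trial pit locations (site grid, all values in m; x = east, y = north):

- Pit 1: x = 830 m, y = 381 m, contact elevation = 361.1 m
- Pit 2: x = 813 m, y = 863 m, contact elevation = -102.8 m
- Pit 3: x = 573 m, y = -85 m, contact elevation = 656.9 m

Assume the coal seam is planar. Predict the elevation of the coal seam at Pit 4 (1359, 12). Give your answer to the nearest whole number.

Two edge vectors: Pit 1→Pit 2 = (-17, 482, -463.9), Pit 1→Pit 3 = (-257, -466, 295.8).
Normal n = (Pit 1→Pit 2) × (Pit 1→Pit 3) = (-73601.8, 124250.9, 131796).
So ∂z/∂x = −n_x/n_z = 0.55845 and ∂z/∂y = −n_y/n_z = −0.94275.
Intercept c from Pit 1: 361.1 − 463.52 + 359.19 = 256.77.
At (1359, 12): z = 758.9 − 11.3 + 256.77 = 1004.4 m.

1004 m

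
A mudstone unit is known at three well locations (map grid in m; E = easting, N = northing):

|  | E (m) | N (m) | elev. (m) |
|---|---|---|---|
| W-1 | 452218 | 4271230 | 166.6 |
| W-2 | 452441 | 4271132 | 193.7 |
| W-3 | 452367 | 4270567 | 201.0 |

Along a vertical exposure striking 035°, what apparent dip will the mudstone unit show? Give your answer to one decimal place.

2.3°

Let the plane be z = a·E + b·N + c.
W-2−W-1: 223a − 98b = 27.1;  W-3−W-1: 149a − 663b = 34.4.
Solving gives a = 0.10954, b = −0.02727.
Unit vector along 035° is (sin 35°, cos 35°) = (0.5736, 0.8192).
Slope in that direction = a·(0.5736) + b·(0.8192) = 0.04049.
Apparent dip = arctan|0.04049| = 2.3° (true dip is 6.4°, so apparent ≤ true as expected).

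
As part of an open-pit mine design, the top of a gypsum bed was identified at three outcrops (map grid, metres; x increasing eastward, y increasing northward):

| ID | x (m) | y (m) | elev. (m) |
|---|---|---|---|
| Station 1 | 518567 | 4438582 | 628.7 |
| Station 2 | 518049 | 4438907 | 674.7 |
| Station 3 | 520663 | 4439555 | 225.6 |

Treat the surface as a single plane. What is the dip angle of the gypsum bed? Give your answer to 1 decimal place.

10.0°

Let the plane be z = a·x + b·y + c.
Station 2−Station 1: −518a + 325b = 46;  Station 3−Station 1: 2096a + 973b = −403.1.
Solving gives a = −0.14830, b = −0.09483.
Gradient magnitude |∇z| = √(a² + b²) = √(0.02199 + 0.00899) = 0.17602.
True dip = arctan(0.17602) = 10.0°, dipping toward ENE (azimuth ≈ 057°).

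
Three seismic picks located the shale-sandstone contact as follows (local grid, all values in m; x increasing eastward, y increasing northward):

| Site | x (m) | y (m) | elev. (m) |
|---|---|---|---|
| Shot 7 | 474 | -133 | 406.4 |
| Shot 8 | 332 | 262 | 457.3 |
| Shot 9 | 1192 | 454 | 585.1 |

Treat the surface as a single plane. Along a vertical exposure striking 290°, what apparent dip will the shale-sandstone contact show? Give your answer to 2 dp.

2.66°

Two edge vectors: Shot 7→Shot 8 = (-142, 395, 50.9), Shot 7→Shot 9 = (718, 587, 178.7).
Normal n = (Shot 7→Shot 8) × (Shot 7→Shot 9) = (40708.2, 61921.6, -366964).
So ∂z/∂x = −n_x/n_z = 0.11093 and ∂z/∂y = −n_y/n_z = 0.16874.
Unit vector along 290° is (sin 290°, cos 290°) = (-0.9397, 0.3420).
Slope in that direction = a·(-0.9397) + b·(0.3420) = −0.04653.
Apparent dip = arctan|0.04653| = 2.66° (true dip is 11.4°, so apparent ≤ true as expected).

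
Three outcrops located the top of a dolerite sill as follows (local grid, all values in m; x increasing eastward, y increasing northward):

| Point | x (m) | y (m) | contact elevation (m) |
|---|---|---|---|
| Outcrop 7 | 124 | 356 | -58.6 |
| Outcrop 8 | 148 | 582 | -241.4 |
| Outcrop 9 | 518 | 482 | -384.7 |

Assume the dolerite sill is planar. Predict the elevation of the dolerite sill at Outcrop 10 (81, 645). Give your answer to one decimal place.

Let the plane be z = a·x + b·y + c.
Outcrop 8−Outcrop 7: 24a + 226b = −182.8;  Outcrop 9−Outcrop 7: 394a + 126b = −326.1.
Solving gives a = −0.58900, b = −0.74630.
Then c = -58.6 − a·124 − b·356 = 280.12.
At (81, 645): z = −47.7 − 481.4 + 280.12 = -249.0 m.

-249.0 m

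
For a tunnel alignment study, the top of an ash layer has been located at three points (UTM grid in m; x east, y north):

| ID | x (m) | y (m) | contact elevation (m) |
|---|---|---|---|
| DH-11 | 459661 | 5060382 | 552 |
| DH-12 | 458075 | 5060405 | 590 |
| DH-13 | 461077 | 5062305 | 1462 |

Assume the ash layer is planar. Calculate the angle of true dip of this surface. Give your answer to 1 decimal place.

25.9°

Let the plane be z = a·x + b·y + c.
DH-12−DH-11: −1586a + 23b = 38;  DH-13−DH-11: 1416a + 1923b = 910.
Solving gives a = −0.01692, b = 0.48568.
Gradient magnitude |∇z| = √(a² + b²) = √(0.00029 + 0.23588) = 0.48597.
True dip = arctan(0.48597) = 25.9°, dipping toward S (azimuth ≈ 178°).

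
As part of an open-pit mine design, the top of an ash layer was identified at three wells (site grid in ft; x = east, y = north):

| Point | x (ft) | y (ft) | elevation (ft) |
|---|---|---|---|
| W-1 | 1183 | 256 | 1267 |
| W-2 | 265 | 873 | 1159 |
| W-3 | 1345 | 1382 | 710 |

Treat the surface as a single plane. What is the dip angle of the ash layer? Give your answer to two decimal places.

Two edge vectors: W-1→W-2 = (-918, 617, -108), W-1→W-3 = (162, 1126, -557).
Normal n = (W-1→W-2) × (W-1→W-3) = (-222061, -528822, -1133622).
So ∂z/∂x = −n_x/n_z = −0.19589 and ∂z/∂y = −n_y/n_z = −0.46649.
Gradient magnitude |∇z| = √(a² + b²) = √(0.03837 + 0.21761) = 0.50595.
True dip = arctan(0.50595) = 26.84°, dipping toward NNE (azimuth ≈ 023°).

26.84°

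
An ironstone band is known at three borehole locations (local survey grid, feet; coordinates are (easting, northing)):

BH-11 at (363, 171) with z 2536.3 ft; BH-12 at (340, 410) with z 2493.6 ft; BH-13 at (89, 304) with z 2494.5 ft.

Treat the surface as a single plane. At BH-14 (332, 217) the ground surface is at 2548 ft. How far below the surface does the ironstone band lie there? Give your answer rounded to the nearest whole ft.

Let the plane be z = a·E + b·N + c.
BH-12−BH-11: −23a + 239b = −42.7;  BH-13−BH-11: −274a + 133b = −41.8.
Solving gives a = 0.06906, b = −0.17202.
Then c = 2536.3 − a·363 − b·171 = 2540.65.
At (332, 217): z_contact = 22.9 − 37.3 + 2540.65 = 2526.2 ft.
Depth below ground = 2548 − 2526.2 = 22 ft.

22 ft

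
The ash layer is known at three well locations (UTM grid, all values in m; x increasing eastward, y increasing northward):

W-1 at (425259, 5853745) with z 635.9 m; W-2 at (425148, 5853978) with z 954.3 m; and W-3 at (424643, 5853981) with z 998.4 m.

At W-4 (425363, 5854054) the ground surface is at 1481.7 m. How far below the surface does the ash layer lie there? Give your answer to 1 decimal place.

Let the plane be z = a·x + b·y + c.
W-2−W-1: −111a + 233b = 318.4;  W-3−W-1: −616a + 236b = 362.5.
Solving gives a = −0.079433573, b = 1.328681860.
Then c = 635.9 − a·425259 − b·5853745 = −7743349.05.
At (425363, 5854054): z_contact = −33788.10 + 7778175.36 − 7743349.05 = 1038.20 m.
Depth below ground = 1481.7 − 1038.20 = 443.5 m.

443.5 m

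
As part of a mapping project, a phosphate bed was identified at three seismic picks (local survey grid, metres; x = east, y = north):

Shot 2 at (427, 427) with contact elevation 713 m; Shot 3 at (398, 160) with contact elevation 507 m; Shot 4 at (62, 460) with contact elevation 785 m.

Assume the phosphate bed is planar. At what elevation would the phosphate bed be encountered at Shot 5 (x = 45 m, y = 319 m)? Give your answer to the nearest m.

676 m

Two edge vectors: Shot 2→Shot 3 = (-29, -267, -206), Shot 2→Shot 4 = (-365, 33, 72).
Normal n = (Shot 2→Shot 3) × (Shot 2→Shot 4) = (-12426, 77278, -98412).
So ∂z/∂x = −n_x/n_z = −0.12627 and ∂z/∂y = −n_y/n_z = 0.78525.
Intercept c from Shot 2: 713 + 53.92 − 335.30 = 431.61.
At (45, 319): z = −5.7 + 250.5 + 431.61 = 676.4 m.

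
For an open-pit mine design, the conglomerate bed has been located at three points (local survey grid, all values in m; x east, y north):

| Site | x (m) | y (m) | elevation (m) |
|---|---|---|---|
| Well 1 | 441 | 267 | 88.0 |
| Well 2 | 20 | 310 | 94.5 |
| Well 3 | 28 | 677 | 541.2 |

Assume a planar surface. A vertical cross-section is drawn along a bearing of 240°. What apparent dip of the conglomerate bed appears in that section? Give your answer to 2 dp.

Let the plane be z = a·x + b·y + c.
Well 2−Well 1: −421a + 43b = 6.5;  Well 3−Well 1: −413a + 410b = 453.2.
Solving gives a = 0.10864, b = 1.21480.
Unit vector along 240° is (sin 240°, cos 240°) = (-0.8660, -0.5000).
Slope in that direction = a·(-0.8660) + b·(-0.5000) = −0.70148.
Apparent dip = arctan|0.70148| = 35.05° (true dip is 50.7°, so apparent ≤ true as expected).

35.05°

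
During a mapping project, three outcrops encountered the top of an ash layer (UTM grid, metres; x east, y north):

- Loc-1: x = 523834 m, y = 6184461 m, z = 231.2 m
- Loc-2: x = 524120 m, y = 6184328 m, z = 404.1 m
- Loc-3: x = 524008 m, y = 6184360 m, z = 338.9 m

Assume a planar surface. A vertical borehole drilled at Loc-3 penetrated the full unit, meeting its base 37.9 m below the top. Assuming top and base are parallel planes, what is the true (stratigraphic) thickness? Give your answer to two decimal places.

Let the plane be z = a·x + b·y + c.
Loc-2−Loc-1: 286a − 133b = 172.9;  Loc-3−Loc-1: 174a − 101b = 107.7.
Solving gives a = 0.54645, b = −0.12493.
|∇z| = √(a²+b²) = 0.56055, so dip δ = arctan(0.56055) = 29.27°.
True thickness = vertical thickness × cos δ = 37.9 × cos 29.27° = 33.06 m.

33.06 m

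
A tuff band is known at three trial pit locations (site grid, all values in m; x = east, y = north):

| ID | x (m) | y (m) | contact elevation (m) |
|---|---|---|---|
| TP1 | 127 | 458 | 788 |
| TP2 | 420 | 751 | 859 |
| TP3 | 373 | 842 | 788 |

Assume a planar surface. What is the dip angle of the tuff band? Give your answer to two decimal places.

Let the plane be z = a·x + b·y + c.
TP2−TP1: 293a + 293b = 71;  TP3−TP1: 246a + 384b = 0.
Solving gives a = 0.67428, b = −0.43196.
Gradient magnitude |∇z| = √(a² + b²) = √(0.45466 + 0.18659) = 0.80078.
True dip = arctan(0.80078) = 38.69°, dipping toward WNW (azimuth ≈ 303°).

38.69°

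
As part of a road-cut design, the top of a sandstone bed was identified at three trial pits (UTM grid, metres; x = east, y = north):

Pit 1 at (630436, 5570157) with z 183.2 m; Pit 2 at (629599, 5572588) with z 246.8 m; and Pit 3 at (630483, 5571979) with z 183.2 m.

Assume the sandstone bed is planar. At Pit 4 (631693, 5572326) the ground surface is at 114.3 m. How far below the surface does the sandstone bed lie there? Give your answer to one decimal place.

Let the plane be z = a·x + b·y + c.
Pit 2−Pit 1: −837a + 2431b = 63.6;  Pit 3−Pit 1: 47a + 1822b = 0.
Solving gives a = −0.070689471, b = 0.001823493.
Then c = 183.2 − a·630436 − b·5570157 = 34591.24.
At (631693, 5572326): z_contact = −44654.04 + 10161.10 + 34591.24 = 98.30 m.
Depth below ground = 114.3 − 98.30 = 16.0 m.

16.0 m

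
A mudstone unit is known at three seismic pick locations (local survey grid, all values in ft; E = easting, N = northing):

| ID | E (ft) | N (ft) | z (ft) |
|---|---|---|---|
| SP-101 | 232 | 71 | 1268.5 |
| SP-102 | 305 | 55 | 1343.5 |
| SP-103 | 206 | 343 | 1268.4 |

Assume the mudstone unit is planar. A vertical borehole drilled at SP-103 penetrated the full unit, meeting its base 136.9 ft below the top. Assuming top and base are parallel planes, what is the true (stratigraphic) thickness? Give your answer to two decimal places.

Two edge vectors: SP-101→SP-102 = (73, -16, 75), SP-101→SP-103 = (-26, 272, -0.1).
Normal n = (SP-101→SP-102) × (SP-101→SP-103) = (-20398.4, -1942.7, 19440).
So ∂z/∂E = −n_x/n_z = 1.04930 and ∂z/∂N = −n_y/n_z = 0.09993.
|∇z| = √(a²+b²) = 1.05405, so dip δ = arctan(1.05405) = 46.51°.
True thickness = vertical thickness × cos δ = 136.9 × cos 46.51° = 94.22 ft.

94.22 ft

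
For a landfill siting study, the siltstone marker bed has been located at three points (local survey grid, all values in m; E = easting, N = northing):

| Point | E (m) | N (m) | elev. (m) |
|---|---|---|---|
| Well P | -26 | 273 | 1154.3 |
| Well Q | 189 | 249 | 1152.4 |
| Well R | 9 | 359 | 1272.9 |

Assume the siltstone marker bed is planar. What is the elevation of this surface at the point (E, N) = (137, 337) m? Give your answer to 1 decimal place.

1261.6 m

Two edge vectors: Well P→Well Q = (215, -24, -1.9), Well P→Well R = (35, 86, 118.6).
Normal n = (Well P→Well Q) × (Well P→Well R) = (-2683, -25565.5, 19330).
So ∂z/∂E = −n_x/n_z = 0.13880 and ∂z/∂N = −n_y/n_z = 1.32258.
Intercept c from Well P: 1154.3 + 3.61 − 361.06 = 796.84.
At (137, 337): z = 19.0 + 445.7 + 796.84 = 1261.6 m.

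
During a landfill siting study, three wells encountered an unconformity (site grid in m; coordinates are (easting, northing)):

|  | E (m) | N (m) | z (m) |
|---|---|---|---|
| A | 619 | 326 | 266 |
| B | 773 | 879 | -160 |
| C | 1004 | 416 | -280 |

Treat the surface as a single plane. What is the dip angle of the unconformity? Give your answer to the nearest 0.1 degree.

54.1°

Two edge vectors: A→B = (154, 553, -426), A→C = (385, 90, -546).
Normal n = (A→B) × (A→C) = (-263598, -79926, -199045).
So ∂z/∂E = −n_x/n_z = −1.32431 and ∂z/∂N = −n_y/n_z = −0.40155.
Gradient magnitude |∇z| = √(a² + b²) = √(1.75381 + 0.16124) = 1.38385.
True dip = arctan(1.38385) = 54.1°, dipping toward ENE (azimuth ≈ 073°).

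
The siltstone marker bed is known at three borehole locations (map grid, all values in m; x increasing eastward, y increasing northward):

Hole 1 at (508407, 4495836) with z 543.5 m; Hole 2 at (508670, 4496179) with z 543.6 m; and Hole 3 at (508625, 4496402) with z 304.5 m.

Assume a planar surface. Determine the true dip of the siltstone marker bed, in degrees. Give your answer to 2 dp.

54.37°

Let the plane be z = a·x + b·y + c.
Hole 2−Hole 1: 263a + 343b = 0.1;  Hole 3−Hole 1: 218a + 566b = −239.
Solving gives a = 1.10731, b = −0.84875.
Gradient magnitude |∇z| = √(a² + b²) = √(1.22612 + 0.72038) = 1.39517.
True dip = arctan(1.39517) = 54.37°, dipping toward NW (azimuth ≈ 307°).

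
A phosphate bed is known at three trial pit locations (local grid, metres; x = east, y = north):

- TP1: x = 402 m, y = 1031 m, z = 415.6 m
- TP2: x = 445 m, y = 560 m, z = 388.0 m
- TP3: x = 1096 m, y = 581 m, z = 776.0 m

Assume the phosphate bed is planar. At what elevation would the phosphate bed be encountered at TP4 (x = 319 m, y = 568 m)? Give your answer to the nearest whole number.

314 m

Two edge vectors: TP1→TP2 = (43, -471, -27.6), TP1→TP3 = (694, -450, 360.4).
Normal n = (TP1→TP2) × (TP1→TP3) = (-182168.4, -34651.6, 307524).
So ∂z/∂x = −n_x/n_z = 0.59237 and ∂z/∂y = −n_y/n_z = 0.11268.
Intercept c from TP1: 415.6 − 238.13 − 116.17 = 61.29.
At (319, 568): z = 189.0 + 64.0 + 61.29 = 314.3 m.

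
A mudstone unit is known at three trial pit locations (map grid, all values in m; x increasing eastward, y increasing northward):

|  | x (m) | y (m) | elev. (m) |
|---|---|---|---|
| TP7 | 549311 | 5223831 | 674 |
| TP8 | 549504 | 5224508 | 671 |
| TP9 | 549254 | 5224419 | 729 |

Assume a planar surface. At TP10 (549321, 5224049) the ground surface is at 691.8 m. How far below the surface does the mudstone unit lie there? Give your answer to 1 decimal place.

5.4 m

Let the plane be z = a·x + b·y + c.
TP8−TP7: 193a + 677b = −3;  TP9−TP7: −57a + 588b = 55.
Solving gives a = −0.256449205, b = 0.068677543.
Then c = 674 − a·549311 − b·5223831 = −217215.51.
At (549321, 5224049): z_contact = −140872.93 + 358774.85 − 217215.51 = 686.41 m.
Depth below ground = 691.8 − 686.41 = 5.4 m.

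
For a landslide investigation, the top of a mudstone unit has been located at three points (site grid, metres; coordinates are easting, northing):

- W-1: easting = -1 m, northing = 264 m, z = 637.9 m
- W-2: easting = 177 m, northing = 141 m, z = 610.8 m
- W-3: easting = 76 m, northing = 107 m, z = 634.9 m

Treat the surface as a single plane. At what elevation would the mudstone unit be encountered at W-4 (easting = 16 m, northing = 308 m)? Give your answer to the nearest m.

Two edge vectors: W-1→W-2 = (178, -123, -27.1), W-1→W-3 = (77, -157, -3).
Normal n = (W-1→W-2) × (W-1→W-3) = (-3885.7, -1552.7, -18475).
So ∂z/∂easting = −n_x/n_z = −0.21032 and ∂z/∂northing = −n_y/n_z = −0.08404.
Intercept c from W-1: 637.9 − 0.21 + 22.19 = 659.88.
At (16, 308): z = −3.4 − 25.9 + 659.88 = 630.6 m.

631 m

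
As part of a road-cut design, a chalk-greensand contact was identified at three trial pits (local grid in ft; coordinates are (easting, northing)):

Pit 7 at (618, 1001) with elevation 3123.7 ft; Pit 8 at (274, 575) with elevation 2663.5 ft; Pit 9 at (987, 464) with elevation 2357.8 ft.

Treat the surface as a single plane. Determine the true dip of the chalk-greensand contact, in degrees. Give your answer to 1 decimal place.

52.2°

Two edge vectors: Pit 7→Pit 8 = (-344, -426, -460.2), Pit 7→Pit 9 = (369, -537, -765.9).
Normal n = (Pit 7→Pit 8) × (Pit 7→Pit 9) = (79146, -433283.4, 341922).
So ∂z/∂E = −n_x/n_z = −0.23147 and ∂z/∂N = −n_y/n_z = 1.26720.
Gradient magnitude |∇z| = √(a² + b²) = √(0.05358 + 1.60579) = 1.28817.
True dip = arctan(1.28817) = 52.2°, dipping toward S (azimuth ≈ 170°).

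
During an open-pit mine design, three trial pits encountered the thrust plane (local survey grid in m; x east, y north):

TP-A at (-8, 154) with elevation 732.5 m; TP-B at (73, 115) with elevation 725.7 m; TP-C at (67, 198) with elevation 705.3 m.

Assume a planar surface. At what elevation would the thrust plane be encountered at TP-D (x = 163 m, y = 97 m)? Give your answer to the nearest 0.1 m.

Let the plane be z = a·x + b·y + c.
TP-B−TP-A: 81a − 39b = −6.8;  TP-C−TP-A: 75a + 44b = −27.2.
Solving gives a = −0.20959, b = −0.26093.
Then c = 732.5 − a·-8 − b·154 = 771.01.
At (163, 97): z = −34.2 − 25.3 + 771.01 = 711.5 m.

711.5 m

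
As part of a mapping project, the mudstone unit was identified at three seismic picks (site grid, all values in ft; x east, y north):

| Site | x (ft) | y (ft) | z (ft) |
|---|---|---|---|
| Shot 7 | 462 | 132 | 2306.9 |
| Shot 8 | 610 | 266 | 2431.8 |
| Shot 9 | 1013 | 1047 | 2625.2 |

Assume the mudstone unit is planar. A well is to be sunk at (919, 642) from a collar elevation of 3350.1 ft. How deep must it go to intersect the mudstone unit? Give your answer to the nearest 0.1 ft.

691.5 ft

Two edge vectors: Shot 7→Shot 8 = (148, 134, 124.9), Shot 7→Shot 9 = (551, 915, 318.3).
Normal n = (Shot 7→Shot 8) × (Shot 7→Shot 9) = (-71631.3, 21711.5, 61586).
So ∂z/∂x = −n_x/n_z = 1.163110 and ∂z/∂y = −n_y/n_z = −0.352540.
Intercept c from Shot 7: 2306.9 − 537.36 + 46.54 = 1816.08.
At (919, 642): z_contact = 1068.90 − 226.33 + 1816.08 = 2658.65 ft.
Depth below ground = 3350.1 − 2658.65 = 691.5 ft.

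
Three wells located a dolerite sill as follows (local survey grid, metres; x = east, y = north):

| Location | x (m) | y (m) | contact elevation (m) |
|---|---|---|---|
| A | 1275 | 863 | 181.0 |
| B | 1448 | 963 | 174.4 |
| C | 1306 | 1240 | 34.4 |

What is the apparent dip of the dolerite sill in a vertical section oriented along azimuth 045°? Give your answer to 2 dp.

Let the plane be z = a·x + b·y + c.
B−A: 173a + 100b = −6.6;  C−A: 31a + 377b = −146.6.
Solving gives a = 0.19594, b = −0.40497.
Unit vector along 045° is (sin 45°, cos 45°) = (0.7071, 0.7071).
Slope in that direction = a·(0.7071) + b·(0.7071) = −0.14781.
Apparent dip = arctan|0.14781| = 8.41° (true dip is 24.2°, so apparent ≤ true as expected).

8.41°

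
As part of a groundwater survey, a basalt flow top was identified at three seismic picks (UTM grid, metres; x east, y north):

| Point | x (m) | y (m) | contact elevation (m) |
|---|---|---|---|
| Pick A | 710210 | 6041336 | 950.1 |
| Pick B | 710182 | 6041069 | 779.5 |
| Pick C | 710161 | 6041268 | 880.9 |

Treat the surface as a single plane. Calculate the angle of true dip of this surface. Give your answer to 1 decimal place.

40.1°

Two edge vectors: Pick A→Pick B = (-28, -267, -170.6), Pick A→Pick C = (-49, -68, -69.2).
Normal n = (Pick A→Pick B) × (Pick A→Pick C) = (6875.6, 6421.8, -11179).
So ∂z/∂x = −n_x/n_z = 0.61505 and ∂z/∂y = −n_y/n_z = 0.57445.
Gradient magnitude |∇z| = √(a² + b²) = √(0.37828 + 0.33000) = 0.84159.
True dip = arctan(0.84159) = 40.1°, dipping toward SW (azimuth ≈ 227°).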